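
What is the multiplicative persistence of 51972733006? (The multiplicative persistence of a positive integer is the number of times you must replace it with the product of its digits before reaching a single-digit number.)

51972733006 → 0 (1 step)

1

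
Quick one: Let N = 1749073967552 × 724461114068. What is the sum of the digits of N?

1749073967552 × 724461114068 = 1267136075120058802721536
Sum of its 25 digits: 88.

88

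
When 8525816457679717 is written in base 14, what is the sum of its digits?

8525816457679717 in base 14 is AA551A0B0D0257.
Digit sum: 10+10+5+5+1+10+0+11+0+13+0+2+5+7 = 79.

79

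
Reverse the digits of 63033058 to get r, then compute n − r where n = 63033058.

Reverse of 63033058 is 85033036.
63033058 − 85033036 = -21999978

-21999978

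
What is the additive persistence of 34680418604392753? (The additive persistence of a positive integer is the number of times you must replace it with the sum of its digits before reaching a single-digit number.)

3

34680418604392753 → 73 → 10 → 1 (3 steps)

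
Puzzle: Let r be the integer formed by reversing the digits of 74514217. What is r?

Reversing 74514217 gives 71241547.

71241547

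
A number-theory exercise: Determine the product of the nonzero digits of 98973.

9×8×9×7×3 = 13608

13608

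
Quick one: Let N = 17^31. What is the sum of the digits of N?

17^31 = 139288917338851014461418017489467720433
Sum of its 39 digits: 170.

170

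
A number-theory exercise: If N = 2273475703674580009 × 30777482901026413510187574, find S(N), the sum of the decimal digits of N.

228

2273475703674580009 × 30777482901026413510187574 = 69971859595743379569014136596454577260608166
Sum of its 44 digits: 228.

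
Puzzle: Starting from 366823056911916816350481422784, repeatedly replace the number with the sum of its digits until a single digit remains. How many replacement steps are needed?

366823056911916816350481422784 → 129 → 12 → 3 (3 steps)

3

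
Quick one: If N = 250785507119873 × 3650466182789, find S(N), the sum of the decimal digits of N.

250785507119873 × 3650466182789 = 915484012874686371752465797
Sum of its 27 digits: 136.

136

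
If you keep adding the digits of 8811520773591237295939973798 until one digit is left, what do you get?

8+8+1+1+5+2+0+7+7+3+5+9+1+2+3+7+2+9+5+9+3+9+9+7+3+7+9+8 = 149
1+4+9 = 14
1+4 = 5
(Equivalently, 8811520773591237295939973798 mod 9 = 5.)

5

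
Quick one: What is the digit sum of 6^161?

6^161 = 191580504142377784355387485177051136638682107527604095280679264788269155043070783661564256129419692119158541159810364977709056
Sum of its 126 digits: 567.

567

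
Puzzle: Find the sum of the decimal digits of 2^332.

472

2^332 = 8749002899132047697490008908470485461412677723572849745703082425639811996797503692894052708092215296
Sum of its 100 digits: 472.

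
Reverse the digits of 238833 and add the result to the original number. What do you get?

Reverse of 238833 is 338832.
238833 + 338832 = 577665

577665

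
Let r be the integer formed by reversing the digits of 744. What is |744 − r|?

Reverse of 744 is 447.
|744 − 447| = 297

297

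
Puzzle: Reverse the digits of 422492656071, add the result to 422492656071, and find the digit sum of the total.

60

Reversal of 422492656071 is 170656294224; 422492656071 + 170656294224 = 593148950295.
Digit sum of 593148950295: 5+9+3+1+4+8+9+5+0+2+9+5 = 60.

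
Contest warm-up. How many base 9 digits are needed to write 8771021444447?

14

8771021444447 in base 9 is 34044476228748, which has 14 digits.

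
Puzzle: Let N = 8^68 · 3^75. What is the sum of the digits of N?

423

8^68 · 3^75 = 15639152675772823243488202115617752192676180269888135729518329565404860425554932015005396644134912
Sum of its 98 digits: 423.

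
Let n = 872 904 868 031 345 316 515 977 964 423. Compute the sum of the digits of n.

140

8+7+2+9+0+4+8+6+8+0+3+1+3+4+5+3+1+6+5+1+5+9+7+7+9+6+4+4+2+3 = 140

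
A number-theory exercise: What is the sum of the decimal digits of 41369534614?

46

4+1+3+6+9+5+3+4+6+1+4 = 46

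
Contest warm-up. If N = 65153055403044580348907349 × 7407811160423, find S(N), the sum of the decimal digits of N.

147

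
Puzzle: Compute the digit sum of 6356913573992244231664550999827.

6+3+5+6+9+1+3+5+7+3+9+9+2+2+4+4+2+3+1+6+6+4+5+5+0+9+9+9+8+2+7 = 154

154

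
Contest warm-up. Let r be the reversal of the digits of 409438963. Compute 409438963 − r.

39604059

Reverse of 409438963 is 369834904.
409438963 − 369834904 = 39604059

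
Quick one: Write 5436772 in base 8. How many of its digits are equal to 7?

1

5436772 in base 8 is 24572544.
The digit 7 appears 1 time.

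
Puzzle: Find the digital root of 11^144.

1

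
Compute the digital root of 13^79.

The digital root of n equals n mod 9 (or 9 when 9 | n), so we need 13^79 mod 9.
13^79 ≡ 4 (mod 9), so the digital root is 4.

4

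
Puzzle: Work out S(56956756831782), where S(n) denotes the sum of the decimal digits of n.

5+6+9+5+6+7+5+6+8+3+1+7+8+2 = 78

78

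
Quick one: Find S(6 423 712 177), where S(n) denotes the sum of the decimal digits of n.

6+4+2+3+7+1+2+1+7+7 = 40

40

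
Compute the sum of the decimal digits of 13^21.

13^21 = 247064529073450392704413
Sum of its 24 digits: 91.

91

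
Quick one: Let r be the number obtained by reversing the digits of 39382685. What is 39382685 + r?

98011078

Reverse of 39382685 is 58628393.
39382685 + 58628393 = 98011078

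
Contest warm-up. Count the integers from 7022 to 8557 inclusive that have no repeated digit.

811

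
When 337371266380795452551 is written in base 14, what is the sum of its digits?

135

337371266380795452551 in base 14 is B0C8D75CDD7230558B.
Digit sum: 11+0+12+8+13+7+5+12+13+13+7+2+3+0+5+5+8+11 = 135.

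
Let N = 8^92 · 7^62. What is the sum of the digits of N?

607

8^92 · 7^62 = 3022437187877836786607850162168467661062386761472177013815595310256471095608074265863862867197183910677229057549609050871092122342129664
Sum of its 136 digits: 607.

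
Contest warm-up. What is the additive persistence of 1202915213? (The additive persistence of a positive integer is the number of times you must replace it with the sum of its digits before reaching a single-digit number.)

1202915213 → 26 → 8 (2 steps)

2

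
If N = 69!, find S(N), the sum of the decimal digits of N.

351

69! = 171122452428141311372468338881272839092270544893520369393648040923257279754140647424000000000000000
Sum of its 99 digits: 351.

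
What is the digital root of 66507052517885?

2

6+6+5+0+7+0+5+2+5+1+7+8+8+5 = 65
6+5 = 11
1+1 = 2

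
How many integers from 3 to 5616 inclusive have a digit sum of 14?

402

The integers in [3, 5616] that have a digit sum of 14: 59, 68, 77, 86, 95, 149, …, 5603, 5612.
402 qualify.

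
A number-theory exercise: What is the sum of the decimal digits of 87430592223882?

8+7+4+3+0+5+9+2+2+2+3+8+8+2 = 63

63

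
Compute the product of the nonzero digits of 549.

180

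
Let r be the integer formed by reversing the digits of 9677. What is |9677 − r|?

1908

Reverse of 9677 is 7769.
|9677 − 7769| = 1908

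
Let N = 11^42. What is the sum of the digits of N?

190

11^42 = 54763699237492901685126120802225273763666521
Sum of its 44 digits: 190.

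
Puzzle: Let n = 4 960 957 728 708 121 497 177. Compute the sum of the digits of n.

111

4+9+6+0+9+5+7+7+2+8+7+0+8+1+2+1+4+9+7+1+7+7 = 111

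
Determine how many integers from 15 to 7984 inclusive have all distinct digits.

4251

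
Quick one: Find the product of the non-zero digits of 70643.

7×6×4×3 = 504

504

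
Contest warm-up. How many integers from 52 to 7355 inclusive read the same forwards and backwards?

159

The integers in [52, 7355] that read the same forwards and backwards: 55, 66, 77, 88, 99, 101, …, 7227, 7337.
159 qualify.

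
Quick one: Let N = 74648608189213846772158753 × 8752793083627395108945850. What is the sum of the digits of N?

74648608189213846772158753 × 8752793083627395108945850 = 653383821460962284902700902122787408201026680525050
Sum of its 51 digits: 190.

190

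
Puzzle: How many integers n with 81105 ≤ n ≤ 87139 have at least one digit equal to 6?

2359

The integers in [81105, 87139] that have at least one digit equal to 6: 81106, 81116, 81126, 81136, 81146, 81156, …, 87126, 87136.
2359 qualify.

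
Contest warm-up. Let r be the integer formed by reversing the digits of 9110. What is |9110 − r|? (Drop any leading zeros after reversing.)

8991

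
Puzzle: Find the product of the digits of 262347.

2016

2×6×2×3×4×7 = 2016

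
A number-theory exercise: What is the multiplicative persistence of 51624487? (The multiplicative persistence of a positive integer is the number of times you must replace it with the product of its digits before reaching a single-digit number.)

51624487 → 53760 → 0 (2 steps)

2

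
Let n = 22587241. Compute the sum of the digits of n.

2+2+5+8+7+2+4+1 = 31

31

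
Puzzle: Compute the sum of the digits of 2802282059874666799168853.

131

2+8+0+2+2+8+2+0+5+9+8+7+4+6+6+6+7+9+9+1+6+8+8+5+3 = 131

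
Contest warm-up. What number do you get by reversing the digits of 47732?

23774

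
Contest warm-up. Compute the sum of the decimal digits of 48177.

4+8+1+7+7 = 27

27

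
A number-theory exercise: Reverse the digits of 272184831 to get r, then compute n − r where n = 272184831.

133703559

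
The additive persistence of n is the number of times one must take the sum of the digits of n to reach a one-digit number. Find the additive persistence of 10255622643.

2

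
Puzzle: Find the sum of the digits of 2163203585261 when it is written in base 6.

2163203585261 in base 6 is 4333432332125125.
Digit sum: 4+3+3+3+4+3+2+3+3+2+1+2+5+1+2+5 = 46.

46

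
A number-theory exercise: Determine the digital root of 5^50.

The digital root of n equals n mod 9 (or 9 when 9 | n), so we need 5^50 mod 9.
5^50 ≡ 7 (mod 9), so the digital root is 7.

7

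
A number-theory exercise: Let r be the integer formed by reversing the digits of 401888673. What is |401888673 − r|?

25000569

Reverse of 401888673 is 376888104.
|401888673 − 376888104| = 25000569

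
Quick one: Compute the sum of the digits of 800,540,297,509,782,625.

79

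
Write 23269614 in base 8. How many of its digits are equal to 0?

2

23269614 in base 8 is 130610356.
The digit 0 appears 2 times.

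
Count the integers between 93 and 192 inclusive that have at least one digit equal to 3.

19

The integers in [93, 192] that have at least one digit equal to 3: 93, 103, 113, 123, 130, 131, …, 173, 183.
19 qualify.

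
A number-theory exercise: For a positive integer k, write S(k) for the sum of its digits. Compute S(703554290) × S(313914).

735

S(703554290) = 7+0+3+5+5+4+2+9+0 = 35.
S(313914) = 3+1+3+9+1+4 = 21.
35 · 21 = 735.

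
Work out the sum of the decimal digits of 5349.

21

5+3+4+9 = 21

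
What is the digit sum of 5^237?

5^237 = 4527839539413356183754559645443895890341265599069569094791307444967750659296422557369765725980479049726976219648438914827941366436636627668121946044266223907470703125
Sum of its 166 digits: 818.

818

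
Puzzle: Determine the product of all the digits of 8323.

144

8×3×2×3 = 144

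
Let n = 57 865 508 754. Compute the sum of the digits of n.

60

5+7+8+6+5+5+0+8+7+5+4 = 60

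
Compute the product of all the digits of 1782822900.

1×7×8×2×8×2×2×9×0×0 = 0

0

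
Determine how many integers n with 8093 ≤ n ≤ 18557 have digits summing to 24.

The integers in [8093, 18557] that have digits summing to 24: 8097, 8169, 8178, 8187, 8196, 8259, …, 18546, 18555.
507 qualify.

507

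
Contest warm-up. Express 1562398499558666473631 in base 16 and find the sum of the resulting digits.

1562398499558666473631 in base 16 is 54B2A28568159F109F.
Digit sum: 5+4+11+2+10+2+8+5+6+8+1+5+9+15+1+0+9+15 = 116.

116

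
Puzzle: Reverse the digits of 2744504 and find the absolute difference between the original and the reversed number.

1309968

Reverse of 2744504 is 4054472.
|2744504 − 4054472| = 1309968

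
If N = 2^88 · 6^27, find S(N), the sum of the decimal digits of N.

2^88 · 6^27 = 316754926925992659918957714357852796934229590016
Sum of its 48 digits: 252.

252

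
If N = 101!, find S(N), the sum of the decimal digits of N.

101! = 9425947759838359420851623124482936749562312794702543768327889353416977599316221476503087861591808346911623490003549599583369706302603264000000000000000000000000
Sum of its 160 digits: 639.

639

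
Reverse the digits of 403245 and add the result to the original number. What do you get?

945549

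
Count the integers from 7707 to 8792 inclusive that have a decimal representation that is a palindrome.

11

The integers in [7707, 8792] that have a decimal representation that is a palindrome: 7777, 7887, 7997, 8008, 8118, 8228, …, 8668, 8778.
11 qualify.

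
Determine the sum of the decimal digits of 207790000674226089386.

2+0+7+7+9+0+0+0+0+6+7+4+2+2+6+0+8+9+3+8+6 = 86

86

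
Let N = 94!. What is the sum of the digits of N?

94! = 108736615665674308027365285256786601004186803580182872307497374434045199869417927630229109214583415458560865651202385340530688000000000000000000000
Sum of its 147 digits: 549.

549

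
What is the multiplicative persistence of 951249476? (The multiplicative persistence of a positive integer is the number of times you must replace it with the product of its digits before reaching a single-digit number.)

2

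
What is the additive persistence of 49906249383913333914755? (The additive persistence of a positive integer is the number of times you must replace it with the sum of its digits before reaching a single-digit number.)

2

49906249383913333914755 → 110 → 2 (2 steps)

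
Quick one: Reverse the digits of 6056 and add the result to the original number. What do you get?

12562

Reverse of 6056 is 6506.
6056 + 6506 = 12562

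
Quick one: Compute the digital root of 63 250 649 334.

6+3+2+5+0+6+4+9+3+3+4 = 45
4+5 = 9

9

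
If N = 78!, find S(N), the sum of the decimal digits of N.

78! = 11324281178206297831457521158732046228731749579488251990048962825668835325234200766245086213177344000000000000000000
Sum of its 116 digits: 423.

423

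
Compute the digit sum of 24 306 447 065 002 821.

54

2+4+3+0+6+4+4+7+0+6+5+0+0+2+8+2+1 = 54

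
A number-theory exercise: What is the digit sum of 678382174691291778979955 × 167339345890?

137

678382174691291778979955 × 167339345890 = 113520029376276478973640121121634950
Sum of its 36 digits: 137.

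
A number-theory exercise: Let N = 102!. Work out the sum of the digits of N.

630

102! = 961446671503512660926865558697259548455355905059659464369444714048531715130254590603314961882364451384985595980362059157503710042865532928000000000000000000000000
Sum of its 162 digits: 630.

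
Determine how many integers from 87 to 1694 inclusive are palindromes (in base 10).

99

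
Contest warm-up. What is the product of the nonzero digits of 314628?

1152

3×1×4×6×2×8 = 1152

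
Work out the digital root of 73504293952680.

9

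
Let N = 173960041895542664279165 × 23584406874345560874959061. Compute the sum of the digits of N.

173960041895542664279165 × 23584406874345560874959061 = 4102744407942678185671151912493187880536450264065
Sum of its 49 digits: 210.

210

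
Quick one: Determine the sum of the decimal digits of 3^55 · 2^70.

216

3^55 · 2^70 = 205953276758130862835664602174260059088216915968
Sum of its 48 digits: 216.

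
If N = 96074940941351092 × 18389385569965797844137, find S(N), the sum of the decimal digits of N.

171

96074940941351092 × 18389385569965797844137 = 1766759132582198017423937830009610747604
Sum of its 40 digits: 171.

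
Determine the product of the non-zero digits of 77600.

294

7×7×6 = 294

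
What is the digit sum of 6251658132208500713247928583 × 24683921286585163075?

6251658132208500713247928583 × 24683921286585163075 = 154315437246074652442378609363825368865008672725
Sum of its 48 digits: 212.

212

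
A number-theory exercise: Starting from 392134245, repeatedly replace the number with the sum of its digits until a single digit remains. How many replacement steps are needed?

392134245 → 33 → 6 (2 steps)

2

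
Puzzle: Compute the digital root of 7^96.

The digital root of n equals n mod 9 (or 9 when 9 | n), so we need 7^96 mod 9.
7^96 ≡ 1 (mod 9), so the digital root is 1.

1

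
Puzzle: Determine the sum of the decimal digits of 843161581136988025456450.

103

8+4+3+1+6+1+5+8+1+1+3+6+9+8+8+0+2+5+4+5+6+4+5+0 = 103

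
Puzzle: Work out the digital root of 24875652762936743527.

1

2+4+8+7+5+6+5+2+7+6+2+9+3+6+7+4+3+5+2+7 = 100
1+0+0 = 1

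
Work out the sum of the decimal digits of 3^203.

3^203 = 7171577699648618772147095694966049924389303221641651391313523966955497254335158940848386874188027
Sum of its 97 digits: 477.

477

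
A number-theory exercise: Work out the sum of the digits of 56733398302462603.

5+6+7+3+3+3+9+8+3+0+2+4+6+2+6+0+3 = 70

70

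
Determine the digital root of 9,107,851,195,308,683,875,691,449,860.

9+1+0+7+8+5+1+1+9+5+3+0+8+6+8+3+8+7+5+6+9+1+4+4+9+8+6+0 = 141
1+4+1 = 6
(Equivalently, 9,107,851,195,308,683,875,691,449,860 mod 9 = 6.)

6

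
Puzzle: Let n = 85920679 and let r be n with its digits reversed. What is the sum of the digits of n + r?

38

Reversal of 85920679 is 97602958; 85920679 + 97602958 = 183523637.
Digit sum of 183523637: 1+8+3+5+2+3+6+3+7 = 38.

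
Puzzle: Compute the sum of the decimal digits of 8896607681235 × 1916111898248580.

117

8896607681235 × 1916111898248580 = 17046895832064093571431396300
Sum of its 29 digits: 117.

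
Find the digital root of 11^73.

2

The digital root of n equals n mod 9 (or 9 when 9 | n), so we need 11^73 mod 9.
11^73 ≡ 2 (mod 9), so the digital root is 2.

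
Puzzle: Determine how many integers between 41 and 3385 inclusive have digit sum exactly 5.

The integers in [41, 3385] that have digit sum exactly 5: 41, 50, 104, 113, 122, 131, …, 3110, 3200.
48 qualify.

48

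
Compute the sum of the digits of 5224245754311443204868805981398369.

153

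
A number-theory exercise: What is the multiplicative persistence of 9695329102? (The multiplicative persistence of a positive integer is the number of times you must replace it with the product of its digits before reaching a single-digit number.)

1

9695329102 → 0 (1 step)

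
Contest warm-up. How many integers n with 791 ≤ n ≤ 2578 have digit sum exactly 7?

49

The integers in [791, 2578] that have digit sum exactly 7: 1006, 1015, 1024, 1033, 1042, 1051, …, 2410, 2500.
49 qualify.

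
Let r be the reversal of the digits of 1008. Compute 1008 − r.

-6993

Reverse of 1008 is 8001.
1008 − 8001 = -6993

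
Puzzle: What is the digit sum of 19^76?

19^76 = 15320525866625537218795287885453358331658339579878215123638114580638887246697219368252185386738481
Sum of its 98 digits: 478.

478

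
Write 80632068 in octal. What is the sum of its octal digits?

34

80632068 in base 8 is 463454404.
Digit sum: 4+6+3+4+5+4+4+0+4 = 34.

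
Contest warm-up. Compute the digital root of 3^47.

9

The digital root of n equals n mod 9 (or 9 when 9 | n), so we need 3^47 mod 9.
3^47 ≡ 0 (mod 9), so the digital root is 9.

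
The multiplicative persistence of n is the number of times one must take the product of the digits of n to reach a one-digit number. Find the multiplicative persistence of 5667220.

1

5667220 → 0 (1 step)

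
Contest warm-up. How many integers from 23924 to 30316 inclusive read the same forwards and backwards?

65

The integers in [23924, 30316] that read the same forwards and backwards: 23932, 24042, 24142, 24242, 24342, 24442, …, 30203, 30303.
65 qualify.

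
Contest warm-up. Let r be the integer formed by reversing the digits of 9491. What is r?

Reversing 9491 gives 1949.

1949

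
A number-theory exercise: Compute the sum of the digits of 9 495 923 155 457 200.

9+4+9+5+9+2+3+1+5+5+4+5+7+2+0+0 = 70

70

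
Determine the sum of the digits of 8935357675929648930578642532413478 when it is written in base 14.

8935357675929648930578642532413478 in base 14 is 52516B6364DD3644A804ACA3CD4570.
Digit sum: 5+2+5+1+6+11+6+3+6+4+13+13+3+6+4+4+10+8+0+4+10+12+10+3+12+13+4+5+7+0 = 190.

190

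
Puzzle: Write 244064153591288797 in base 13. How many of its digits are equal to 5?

1

244064153591288797 in base 13 is 49CA942C0C0354B0.
The digit 5 appears 1 time.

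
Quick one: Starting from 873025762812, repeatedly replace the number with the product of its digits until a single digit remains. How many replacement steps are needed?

1

873025762812 → 0 (1 step)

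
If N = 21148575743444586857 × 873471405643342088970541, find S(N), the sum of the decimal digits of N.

21148575743444586857 × 873471405643342088970541 = 18472676181981231719167676756498190188779637
Sum of its 44 digits: 230.

230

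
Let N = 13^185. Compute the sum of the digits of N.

898

13^185 = 120093686570564283825084919648149287284056206032160585085038045122059794216549255339052494713119042891221016070806344082833141936885393596205700307421671117537478666364673717647897342728922070961548278806893
Sum of its 207 digits: 898.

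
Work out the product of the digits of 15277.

490

1×5×2×7×7 = 490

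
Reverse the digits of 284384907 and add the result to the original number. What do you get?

Reverse of 284384907 is 709483482.
284384907 + 709483482 = 993868389

993868389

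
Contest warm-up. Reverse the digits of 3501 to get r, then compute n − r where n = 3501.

2448

Reverse of 3501 is 1053.
3501 − 1053 = 2448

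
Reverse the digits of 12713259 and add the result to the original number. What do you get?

107944980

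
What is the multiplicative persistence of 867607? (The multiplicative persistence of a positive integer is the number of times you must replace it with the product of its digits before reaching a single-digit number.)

1

867607 → 0 (1 step)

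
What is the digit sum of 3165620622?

33

3+1+6+5+6+2+0+6+2+2 = 33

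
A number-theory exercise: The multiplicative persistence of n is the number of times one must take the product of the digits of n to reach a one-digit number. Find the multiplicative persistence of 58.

2

58 → 40 → 0 (2 steps)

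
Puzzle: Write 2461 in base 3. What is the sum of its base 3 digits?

2461 in base 3 is 10101011.
Digit sum: 1+0+1+0+1+0+1+1 = 5.

5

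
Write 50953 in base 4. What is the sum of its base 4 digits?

50953 in base 4 is 30130021.
Digit sum: 3+0+1+3+0+0+2+1 = 10.

10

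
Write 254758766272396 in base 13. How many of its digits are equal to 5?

2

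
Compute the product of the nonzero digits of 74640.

7×4×6×4 = 672

672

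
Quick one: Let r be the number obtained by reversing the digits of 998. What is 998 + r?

1897

Reverse of 998 is 899.
998 + 899 = 1897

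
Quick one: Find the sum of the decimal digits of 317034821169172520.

3+1+7+0+3+4+8+2+1+1+6+9+1+7+2+5+2+0 = 62

62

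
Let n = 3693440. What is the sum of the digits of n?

29

3+6+9+3+4+4+0 = 29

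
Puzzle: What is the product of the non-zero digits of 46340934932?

1679616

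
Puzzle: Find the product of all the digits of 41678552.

67200

4×1×6×7×8×5×5×2 = 67200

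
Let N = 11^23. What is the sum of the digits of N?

95

11^23 = 895430243255237372246531
Sum of its 24 digits: 95.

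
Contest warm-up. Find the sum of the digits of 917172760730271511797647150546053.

136

9+1+7+1+7+2+7+6+0+7+3+0+2+7+1+5+1+1+7+9+7+6+4+7+1+5+0+5+4+6+0+5+3 = 136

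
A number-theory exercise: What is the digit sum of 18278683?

1+8+2+7+8+6+8+3 = 43

43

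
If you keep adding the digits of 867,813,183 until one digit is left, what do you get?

8+6+7+8+1+3+1+8+3 = 45
4+5 = 9

9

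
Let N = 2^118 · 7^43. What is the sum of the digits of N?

2^118 · 7^43 = 725696801541465624268343413839132706925427980671652082702404885143355392
Sum of its 72 digits: 310.

310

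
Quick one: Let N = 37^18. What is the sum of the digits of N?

127

37^18 = 16890053810563300749953435929
Sum of its 29 digits: 127.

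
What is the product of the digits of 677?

294

6×7×7 = 294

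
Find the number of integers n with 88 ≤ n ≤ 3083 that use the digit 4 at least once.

812

The integers in [88, 3083] that use the digit 4 at least once: 94, 104, 114, 124, 134, 140, …, 3064, 3074.
812 qualify.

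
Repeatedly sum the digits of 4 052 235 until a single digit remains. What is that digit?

4+0+5+2+2+3+5 = 21
2+1 = 3

3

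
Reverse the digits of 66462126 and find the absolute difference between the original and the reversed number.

Reverse of 66462126 is 62126466.
|66462126 − 62126466| = 4335660

4335660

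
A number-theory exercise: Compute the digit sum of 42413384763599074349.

4+2+4+1+3+3+8+4+7+6+3+5+9+9+0+7+4+3+4+9 = 95

95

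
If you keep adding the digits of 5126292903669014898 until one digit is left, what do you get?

9

5+1+2+6+2+9+2+9+0+3+6+6+9+0+1+4+8+9+8 = 90
9+0 = 9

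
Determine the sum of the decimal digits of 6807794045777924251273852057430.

140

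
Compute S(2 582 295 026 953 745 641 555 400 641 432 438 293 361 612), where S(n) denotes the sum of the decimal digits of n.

2+5+8+2+2+9+5+0+2+6+9+5+3+7+4+5+6+4+1+5+5+5+4+0+0+6+4+1+4+3+2+4+3+8+2+9+3+3+6+1+6+1+2 = 172

172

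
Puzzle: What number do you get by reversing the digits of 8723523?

3253278

Reversing 8723523 gives 3253278.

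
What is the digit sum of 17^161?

854

17^161 = 1265541356237132362997561656762229414396436280711026374936433754290150951792949220796478860193343623297043758288761508506330239075400844022181908945642285766883574035519162211914437674210411337177617
Sum of its 199 digits: 854.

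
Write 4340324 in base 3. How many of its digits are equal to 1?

4340324 in base 3 is 22011111210202.
The digit 1 appears 6 times.

6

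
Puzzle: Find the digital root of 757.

7+5+7 = 19
1+9 = 10
1+0 = 1

1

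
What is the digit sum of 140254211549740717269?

81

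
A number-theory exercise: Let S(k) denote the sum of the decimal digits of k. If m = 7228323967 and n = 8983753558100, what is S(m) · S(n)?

3038

S(7228323967) = 7+2+2+8+3+2+3+9+6+7 = 49.
S(8983753558100) = 8+9+8+3+7+5+3+5+5+8+1+0+0 = 62.
49 · 62 = 3038.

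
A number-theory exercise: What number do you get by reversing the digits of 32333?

33323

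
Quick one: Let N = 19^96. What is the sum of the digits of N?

514

19^96 = 575898160682100232836281104757191024769944517268203419236599427061651467503917683818033285217971123197113409626034423582081
Sum of its 123 digits: 514.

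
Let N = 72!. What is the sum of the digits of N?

432

72! = 61234458376886086861524070385274672740778091784697328983823014963978384987221689274204160000000000000000
Sum of its 104 digits: 432.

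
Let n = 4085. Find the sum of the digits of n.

17

4+0+8+5 = 17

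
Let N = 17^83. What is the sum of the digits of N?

422

17^83 = 1340480418895698023067411176743717312981007012239556134605753941864386337047277655624320393544131928113
Sum of its 103 digits: 422.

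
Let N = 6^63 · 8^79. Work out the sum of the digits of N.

6^63 · 8^79 = 2331512491097828745736704712887379669161453807054717793795577358398594896518218033007844532377422719669782743054708375552
Sum of its 121 digits: 585.

585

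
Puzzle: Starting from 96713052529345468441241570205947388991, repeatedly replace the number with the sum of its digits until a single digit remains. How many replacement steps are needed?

3

96713052529345468441241570205947388991 → 172 → 10 → 1 (3 steps)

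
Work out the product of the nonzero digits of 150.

1×5 = 5

5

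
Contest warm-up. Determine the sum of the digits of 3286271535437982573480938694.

3+2+8+6+2+7+1+5+3+5+4+3+7+9+8+2+5+7+3+4+8+0+9+3+8+6+9+4 = 141

141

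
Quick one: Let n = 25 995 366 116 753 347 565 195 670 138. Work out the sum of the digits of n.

138

2+5+9+9+5+3+6+6+1+1+6+7+5+3+3+4+7+5+6+5+1+9+5+6+7+0+1+3+8 = 138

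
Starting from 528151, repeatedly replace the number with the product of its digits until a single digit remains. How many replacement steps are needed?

2

528151 → 400 → 0 (2 steps)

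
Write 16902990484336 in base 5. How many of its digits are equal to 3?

4

16902990484336 in base 5 is 4203414311030444321.
The digit 3 appears 4 times.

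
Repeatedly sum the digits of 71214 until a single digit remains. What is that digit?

7+1+2+1+4 = 15
1+5 = 6

6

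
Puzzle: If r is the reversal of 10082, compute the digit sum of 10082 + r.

22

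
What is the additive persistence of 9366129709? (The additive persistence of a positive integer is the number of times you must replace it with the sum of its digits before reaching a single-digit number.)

2

9366129709 → 52 → 7 (2 steps)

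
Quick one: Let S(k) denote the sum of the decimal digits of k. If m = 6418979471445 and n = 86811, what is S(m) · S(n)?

S(6418979471445) = 6+4+1+8+9+7+9+4+7+1+4+4+5 = 69.
S(86811) = 8+6+8+1+1 = 24.
69 · 24 = 1656.

1656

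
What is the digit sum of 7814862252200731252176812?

7+8+1+4+8+6+2+2+5+2+2+0+0+7+3+1+2+5+2+1+7+6+8+1+2 = 92

92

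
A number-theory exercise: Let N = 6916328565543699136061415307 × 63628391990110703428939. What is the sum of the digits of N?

6916328565543699136061415307 × 63628391990110703428939 = 440074865100814557391814520569190361511778241369273
Sum of its 51 digits: 208.

208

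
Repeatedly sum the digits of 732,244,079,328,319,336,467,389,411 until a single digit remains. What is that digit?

2

7+3+2+2+4+4+0+7+9+3+2+8+3+1+9+3+3+6+4+6+7+3+8+9+4+1+1 = 119
1+1+9 = 11
1+1 = 2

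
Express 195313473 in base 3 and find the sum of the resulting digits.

19

195313473 in base 3 is 111121111221201100.
Digit sum: 1+1+1+1+2+1+1+1+1+2+2+1+2+0+1+1+0+0 = 19.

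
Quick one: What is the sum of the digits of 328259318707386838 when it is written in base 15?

100

328259318707386838 in base 15 is B3A01D2D74643AD.
Digit sum: 11+3+10+0+1+13+2+13+7+4+6+4+3+10+13 = 100.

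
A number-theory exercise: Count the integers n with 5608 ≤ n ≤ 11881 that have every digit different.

The integers in [5608, 11881] that have every digit different: 5608, 5609, 5610, 5612, 5613, 5614, …, 10986, 10987.
2571 qualify.

2571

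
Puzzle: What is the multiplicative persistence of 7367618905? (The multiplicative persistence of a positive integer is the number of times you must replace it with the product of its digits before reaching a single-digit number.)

1

7367618905 → 0 (1 step)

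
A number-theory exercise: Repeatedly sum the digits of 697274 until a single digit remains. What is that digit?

6+9+7+2+7+4 = 35
3+5 = 8
(Equivalently, 697274 mod 9 = 8.)

8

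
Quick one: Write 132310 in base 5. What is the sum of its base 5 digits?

14

132310 in base 5 is 13213220.
Digit sum: 1+3+2+1+3+2+2+0 = 14.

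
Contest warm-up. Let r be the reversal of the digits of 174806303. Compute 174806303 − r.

Reverse of 174806303 is 303608471.
174806303 − 303608471 = -128802168

-128802168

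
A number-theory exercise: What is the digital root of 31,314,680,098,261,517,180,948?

5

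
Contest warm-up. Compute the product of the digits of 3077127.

0

3×0×7×7×1×2×7 = 0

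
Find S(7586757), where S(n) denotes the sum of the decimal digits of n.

45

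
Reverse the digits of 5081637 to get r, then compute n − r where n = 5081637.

Reverse of 5081637 is 7361805.
5081637 − 7361805 = -2280168

-2280168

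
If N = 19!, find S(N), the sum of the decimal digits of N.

45

19! = 121645100408832000
Sum of its 18 digits: 45.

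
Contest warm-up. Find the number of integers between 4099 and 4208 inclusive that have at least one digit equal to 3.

The integers in [4099, 4208] that have at least one digit equal to 3: 4103, 4113, 4123, 4130, 4131, 4132, …, 4193, 4203.
20 qualify.

20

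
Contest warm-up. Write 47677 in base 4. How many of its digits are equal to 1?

1

47677 in base 4 is 23220331.
The digit 1 appears 1 time.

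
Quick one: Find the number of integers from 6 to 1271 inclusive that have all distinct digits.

The integers in [6, 1271] that have all distinct digits: 6, 7, 8, 9, 10, 12, …, 1269, 1270.
825 qualify.

825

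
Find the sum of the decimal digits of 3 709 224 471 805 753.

67

3+7+0+9+2+2+4+4+7+1+8+0+5+7+5+3 = 67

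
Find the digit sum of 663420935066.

50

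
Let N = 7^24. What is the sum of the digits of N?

73

7^24 = 191581231380566414401
Sum of its 21 digits: 73.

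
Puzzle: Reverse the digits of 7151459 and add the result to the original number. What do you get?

16692976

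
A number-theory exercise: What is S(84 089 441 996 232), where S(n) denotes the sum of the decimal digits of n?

69

8+4+0+8+9+4+4+1+9+9+6+2+3+2 = 69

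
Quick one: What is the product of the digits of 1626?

72

1×6×2×6 = 72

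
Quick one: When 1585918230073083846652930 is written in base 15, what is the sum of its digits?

1585918230073083846652930 in base 15 is 4B81653EEC7A08E7AA1DA.
Digit sum: 4+11+8+1+6+5+3+14+14+12+7+10+0+8+14+7+10+10+1+13+10 = 168.

168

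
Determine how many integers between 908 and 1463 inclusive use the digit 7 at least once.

The integers in [908, 1463] that use the digit 7 at least once: 917, 927, 937, 947, 957, 967, …, 1447, 1457.
100 qualify.

100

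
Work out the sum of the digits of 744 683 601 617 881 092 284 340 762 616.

130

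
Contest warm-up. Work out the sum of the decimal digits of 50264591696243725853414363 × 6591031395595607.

50264591696243725853414363 × 6591031395595607 = 331295501956736643338051871301300953503341
Sum of its 42 digits: 154.

154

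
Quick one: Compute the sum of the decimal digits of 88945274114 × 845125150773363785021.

151

88945274114 × 845125150773363785021 = 75169888196172420948533412246394
Sum of its 32 digits: 151.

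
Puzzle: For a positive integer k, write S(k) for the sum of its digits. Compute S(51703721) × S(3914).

442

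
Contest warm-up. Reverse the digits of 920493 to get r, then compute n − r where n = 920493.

526464

Reverse of 920493 is 394029.
920493 − 394029 = 526464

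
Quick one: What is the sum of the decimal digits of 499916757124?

64

4+9+9+9+1+6+7+5+7+1+2+4 = 64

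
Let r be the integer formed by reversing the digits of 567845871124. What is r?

421178548765

Reversing 567845871124 gives 421178548765.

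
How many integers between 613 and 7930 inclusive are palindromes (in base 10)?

108

The integers in [613, 7930] that are palindromes (in base 10): 616, 626, 636, 646, 656, 666, …, 7777, 7887.
108 qualify.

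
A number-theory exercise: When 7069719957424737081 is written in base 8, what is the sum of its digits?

7069719957424737081 in base 8 is 610345415404362505471.
Digit sum: 6+1+0+3+4+5+4+1+5+4+0+4+3+6+2+5+0+5+4+7+1 = 70.

70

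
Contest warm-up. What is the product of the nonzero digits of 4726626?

24192

4×7×2×6×6×2×6 = 24192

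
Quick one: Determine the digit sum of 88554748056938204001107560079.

122

8+8+5+5+4+7+4+8+0+5+6+9+3+8+2+0+4+0+0+1+1+0+7+5+6+0+0+7+9 = 122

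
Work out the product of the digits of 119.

1×1×9 = 9

9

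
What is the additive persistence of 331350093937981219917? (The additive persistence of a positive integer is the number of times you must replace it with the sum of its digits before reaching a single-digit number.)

3

331350093937981219917 → 93 → 12 → 3 (3 steps)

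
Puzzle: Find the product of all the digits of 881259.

8×8×1×2×5×9 = 5760

5760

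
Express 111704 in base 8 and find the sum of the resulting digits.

111704 in base 8 is 332130.
Digit sum: 3+3+2+1+3+0 = 12.

12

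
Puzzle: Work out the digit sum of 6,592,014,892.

6+5+9+2+0+1+4+8+9+2 = 46

46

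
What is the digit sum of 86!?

86! = 24227095383672732381765523203441259715284870552429381750838764496720162249742450276789464634901319465571660595200000000000000000000
Sum of its 131 digits: 495.

495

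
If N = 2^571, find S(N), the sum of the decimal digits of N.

803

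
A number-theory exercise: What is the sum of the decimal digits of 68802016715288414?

71

6+8+8+0+2+0+1+6+7+1+5+2+8+8+4+1+4 = 71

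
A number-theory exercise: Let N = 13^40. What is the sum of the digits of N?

193

13^40 = 361188648084531445929920877641340156544317601
Sum of its 45 digits: 193.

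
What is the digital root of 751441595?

7+5+1+4+4+1+5+9+5 = 41
4+1 = 5

5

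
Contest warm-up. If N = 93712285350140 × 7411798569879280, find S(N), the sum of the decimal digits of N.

93712285350140 × 7411798569879280 = 694576582538286654212331099200
Sum of its 30 digits: 131.

131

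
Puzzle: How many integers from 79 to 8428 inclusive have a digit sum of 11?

336

The integers in [79, 8428] that have a digit sum of 11: 83, 92, 119, 128, 137, 146, …, 8210, 8300.
336 qualify.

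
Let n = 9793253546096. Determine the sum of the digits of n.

68

9+7+9+3+2+5+3+5+4+6+0+9+6 = 68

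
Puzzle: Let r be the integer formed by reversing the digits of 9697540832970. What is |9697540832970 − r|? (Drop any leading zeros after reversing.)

8905160375001

Reverse of 9697540832970 is 792380457969.
|9697540832970 − 792380457969| = 8905160375001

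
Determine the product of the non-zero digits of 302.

3×2 = 6

6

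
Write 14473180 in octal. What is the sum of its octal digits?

14473180 in base 8 is 67153734.
Digit sum: 6+7+1+5+3+7+3+4 = 36.

36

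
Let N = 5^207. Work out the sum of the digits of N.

611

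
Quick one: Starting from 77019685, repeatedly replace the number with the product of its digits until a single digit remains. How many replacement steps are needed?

77019685 → 0 (1 step)

1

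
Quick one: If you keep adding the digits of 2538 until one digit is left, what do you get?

2+5+3+8 = 18
1+8 = 9

9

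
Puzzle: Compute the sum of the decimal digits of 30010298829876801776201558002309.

127

3+0+0+1+0+2+9+8+8+2+9+8+7+6+8+0+1+7+7+6+2+0+1+5+5+8+0+0+2+3+0+9 = 127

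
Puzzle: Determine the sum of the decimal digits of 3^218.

423

3^218 = 102904301455531963439992866447168218522419143722136443140378363244115503241210542472452004357744699936489
Sum of its 105 digits: 423.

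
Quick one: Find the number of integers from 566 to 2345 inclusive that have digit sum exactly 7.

The integers in [566, 2345] that have digit sum exactly 7: 601, 610, 700, 1006, 1015, 1024, …, 2311, 2320.
49 qualify.

49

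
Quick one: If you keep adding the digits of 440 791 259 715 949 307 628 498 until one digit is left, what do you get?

4+4+0+7+9+1+2+5+9+7+1+5+9+4+9+3+0+7+6+2+8+4+9+8 = 123
1+2+3 = 6

6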